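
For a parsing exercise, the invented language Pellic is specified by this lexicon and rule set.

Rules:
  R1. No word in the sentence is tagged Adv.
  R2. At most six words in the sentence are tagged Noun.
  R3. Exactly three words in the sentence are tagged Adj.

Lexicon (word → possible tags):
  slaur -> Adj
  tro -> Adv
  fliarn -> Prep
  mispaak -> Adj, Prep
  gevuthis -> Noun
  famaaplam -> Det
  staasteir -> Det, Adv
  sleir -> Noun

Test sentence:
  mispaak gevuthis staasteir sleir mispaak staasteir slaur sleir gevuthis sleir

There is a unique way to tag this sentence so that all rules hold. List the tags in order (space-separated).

Candidates per position — 1:mispaak {Adj,Prep}; 2:gevuthis {Noun}; 3:staasteir {Det,Adv}; 4:sleir {Noun}; 5:mispaak {Adj,Prep}; 6:staasteir {Det,Adv}; 7:slaur {Adj}; 8:sleir {Noun}; 9:gevuthis {Noun}; 10:sleir {Noun}.
Position 1: tagging it Prep would leave rule 3 unsatisfiable, so it must be Adj.
Position 3: tagging it Adv would leave rule 1 unsatisfiable, so it must be Det.
Position 5: tagging it Prep would leave rule 3 unsatisfiable, so it must be Adj.
Position 6: tagging it Adv would leave rule 1 unsatisfiable, so it must be Det.
The only consistent sequence is: Adj Noun Det Noun Adj Det Adj Noun Noun Noun.
Rule-by-rule: rule 1 holds; rule 2 holds; rule 3 holds.

Adj Noun Det Noun Adj Det Adj Noun Noun Noun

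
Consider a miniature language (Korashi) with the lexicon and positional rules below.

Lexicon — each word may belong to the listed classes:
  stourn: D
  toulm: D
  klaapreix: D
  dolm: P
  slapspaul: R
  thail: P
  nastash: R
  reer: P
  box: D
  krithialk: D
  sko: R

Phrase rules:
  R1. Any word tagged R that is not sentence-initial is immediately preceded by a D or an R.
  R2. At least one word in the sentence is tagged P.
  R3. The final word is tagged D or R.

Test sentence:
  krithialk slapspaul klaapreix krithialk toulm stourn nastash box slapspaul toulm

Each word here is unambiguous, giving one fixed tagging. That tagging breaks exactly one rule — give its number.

2

Fixed tagging: D R D D D D R D R D.
Rule check: R1 ✓, R2 ✗, R3 ✓.
Only rule 2 fails.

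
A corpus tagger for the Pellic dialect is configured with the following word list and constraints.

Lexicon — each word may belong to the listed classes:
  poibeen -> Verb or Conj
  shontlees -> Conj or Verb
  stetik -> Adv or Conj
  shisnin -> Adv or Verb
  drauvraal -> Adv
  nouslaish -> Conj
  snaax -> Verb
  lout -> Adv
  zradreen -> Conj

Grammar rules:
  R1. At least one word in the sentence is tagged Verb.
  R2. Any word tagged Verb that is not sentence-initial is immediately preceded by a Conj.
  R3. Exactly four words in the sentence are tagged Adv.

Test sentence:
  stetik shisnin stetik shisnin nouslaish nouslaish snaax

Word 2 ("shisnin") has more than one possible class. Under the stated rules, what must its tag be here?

Candidates per position — 1:stetik {Adv,Conj}; 2:shisnin {Adv,Verb}; 3:stetik {Adv,Conj}; 4:shisnin {Adv,Verb}; 5:nouslaish {Conj}; 6:nouslaish {Conj}; 7:snaax {Verb}.
Position 1: Conj is ruled out by rule 3; that leaves Adv.
Position 2: Verb is ruled out by rule 2; that leaves Adv.
Position 3: Conj is ruled out by rule 3; that leaves Adv.
Position 4: Verb is ruled out by rule 2; that leaves Adv.
That leaves exactly one tagging: Adv Adv Adv Adv Conj Conj Verb.
Checking: rule 1 ok; rule 2 ok; rule 3 ok.

Adv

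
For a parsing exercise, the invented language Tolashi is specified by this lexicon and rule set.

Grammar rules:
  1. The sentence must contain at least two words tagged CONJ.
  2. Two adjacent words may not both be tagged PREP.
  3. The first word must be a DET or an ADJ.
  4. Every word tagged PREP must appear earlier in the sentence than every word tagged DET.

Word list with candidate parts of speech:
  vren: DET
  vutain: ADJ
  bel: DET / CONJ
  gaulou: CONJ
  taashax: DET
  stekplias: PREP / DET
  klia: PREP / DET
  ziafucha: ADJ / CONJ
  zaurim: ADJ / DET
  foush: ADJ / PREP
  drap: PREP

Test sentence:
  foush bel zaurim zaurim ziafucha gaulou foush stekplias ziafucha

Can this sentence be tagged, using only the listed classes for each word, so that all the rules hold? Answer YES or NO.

YES

Candidates per position — 1:foush {ADJ,PREP}; 2:bel {DET,CONJ}; 3:zaurim {ADJ,DET}; 4:zaurim {ADJ,DET}; 5:ziafucha {ADJ,CONJ}; 6:gaulou {CONJ}; 7:foush {ADJ,PREP}; 8:stekplias {PREP,DET}; 9:ziafucha {ADJ,CONJ}.
One satisfying assignment: ADJ CONJ ADJ ADJ CONJ CONJ ADJ DET CONJ.
Checking: rule 1 ok; rule 2 ok; rule 3 ok; rule 4 ok.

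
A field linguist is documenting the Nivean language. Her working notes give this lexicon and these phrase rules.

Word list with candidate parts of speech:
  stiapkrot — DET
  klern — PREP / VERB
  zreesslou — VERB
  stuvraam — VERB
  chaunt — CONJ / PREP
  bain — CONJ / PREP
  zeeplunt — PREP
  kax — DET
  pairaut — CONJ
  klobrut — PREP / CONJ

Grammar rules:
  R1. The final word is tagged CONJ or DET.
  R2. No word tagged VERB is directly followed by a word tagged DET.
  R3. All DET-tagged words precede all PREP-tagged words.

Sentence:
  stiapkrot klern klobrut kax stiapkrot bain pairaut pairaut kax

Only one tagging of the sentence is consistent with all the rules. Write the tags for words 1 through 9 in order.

DET VERB CONJ DET DET CONJ CONJ CONJ DET

Candidates per position — 1:stiapkrot {DET}; 2:klern {PREP,VERB}; 3:klobrut {PREP,CONJ}; 4:kax {DET}; 5:stiapkrot {DET}; 6:bain {CONJ,PREP}; 7:pairaut {CONJ}; 8:pairaut {CONJ}; 9:kax {DET}.
If word 2 were PREP, no tagging could satisfy rule 3; so word 2 is VERB.
If word 3 were PREP, no tagging could satisfy rule 3; so word 3 is CONJ.
If word 6 were PREP, no tagging could satisfy rule 3; so word 6 is CONJ.
The only consistent sequence is: DET VERB CONJ DET DET CONJ CONJ CONJ DET.
Check: rule 1 ok; rule 2 ok; rule 3 ok.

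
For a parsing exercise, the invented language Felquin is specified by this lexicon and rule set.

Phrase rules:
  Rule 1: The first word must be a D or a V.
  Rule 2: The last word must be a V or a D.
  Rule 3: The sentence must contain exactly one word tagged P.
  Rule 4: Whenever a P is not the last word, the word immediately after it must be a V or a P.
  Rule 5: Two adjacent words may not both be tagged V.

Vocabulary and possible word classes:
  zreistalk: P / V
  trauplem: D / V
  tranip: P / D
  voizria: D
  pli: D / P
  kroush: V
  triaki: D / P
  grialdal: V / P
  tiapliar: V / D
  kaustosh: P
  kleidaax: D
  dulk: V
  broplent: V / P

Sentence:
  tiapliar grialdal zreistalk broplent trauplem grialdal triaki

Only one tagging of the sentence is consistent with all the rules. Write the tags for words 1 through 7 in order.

Candidates per position — 1:tiapliar {V,D}; 2:grialdal {V,P}; 3:zreistalk {P,V}; 4:broplent {V,P}; 5:trauplem {D,V}; 6:grialdal {V,P}; 7:triaki {D,P}.
Word 7 cannot be P — rule 2 would then fail for every completion. It is D.
Word 6 cannot be P — rule 4 would then fail for every completion. It is V.
Word 5 cannot be V — rule 5 would then fail for every completion. It is D.
Word 4 cannot be P — rule 4 would then fail for every completion. It is V.
Word 3 cannot be V — rule 5 would then fail for every completion. It is P.
Word 2 cannot be P — rule 3 would then fail for every completion. It is V.
Word 1 cannot be V — rule 5 would then fail for every completion. It is D.
So the tagging must be: D V P V D V D.
Rule-by-rule: rule 1 ok; rule 2 ok; rule 3 ok; rule 4 ok; rule 5 ok.

D V P V D V D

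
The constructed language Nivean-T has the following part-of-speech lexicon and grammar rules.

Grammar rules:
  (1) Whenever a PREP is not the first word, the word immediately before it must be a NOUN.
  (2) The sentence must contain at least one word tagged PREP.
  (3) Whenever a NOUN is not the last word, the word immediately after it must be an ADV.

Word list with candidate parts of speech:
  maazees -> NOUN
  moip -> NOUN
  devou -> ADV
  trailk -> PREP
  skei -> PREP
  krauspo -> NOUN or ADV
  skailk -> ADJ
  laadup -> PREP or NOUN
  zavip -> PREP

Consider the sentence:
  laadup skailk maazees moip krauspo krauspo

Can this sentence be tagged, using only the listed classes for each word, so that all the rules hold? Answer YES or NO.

Candidates per position — 1:laadup {PREP,NOUN}; 2:skailk {ADJ}; 3:maazees {NOUN}; 4:moip {NOUN}; 5:krauspo {NOUN,ADV}; 6:krauspo {NOUN,ADV}.
Rule 3 cannot be satisfied by any choice of tags from the lexicon.
So there is no consistent tagging.

NO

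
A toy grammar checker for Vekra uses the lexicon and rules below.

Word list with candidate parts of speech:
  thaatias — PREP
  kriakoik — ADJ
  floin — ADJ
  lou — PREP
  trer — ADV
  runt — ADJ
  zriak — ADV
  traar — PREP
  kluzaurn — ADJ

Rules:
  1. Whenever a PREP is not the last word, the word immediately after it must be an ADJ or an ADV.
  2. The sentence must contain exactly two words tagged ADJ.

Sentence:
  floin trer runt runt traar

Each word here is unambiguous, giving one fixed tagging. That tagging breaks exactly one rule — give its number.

Fixed tagging: ADJ ADV ADJ ADJ PREP.
Applying the rules: R1 pass, R2 fail.
Only rule 2 fails.

2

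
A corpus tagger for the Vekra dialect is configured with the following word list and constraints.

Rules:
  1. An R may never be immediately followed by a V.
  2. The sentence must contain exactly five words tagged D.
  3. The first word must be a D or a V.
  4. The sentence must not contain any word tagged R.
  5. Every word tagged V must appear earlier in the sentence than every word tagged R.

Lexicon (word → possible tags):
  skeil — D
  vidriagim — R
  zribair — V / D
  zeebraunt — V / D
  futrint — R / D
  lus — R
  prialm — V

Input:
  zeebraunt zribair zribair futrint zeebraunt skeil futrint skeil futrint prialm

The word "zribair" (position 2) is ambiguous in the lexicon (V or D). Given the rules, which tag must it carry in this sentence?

Candidates per position — 1:zeebraunt {V,D}; 2:zribair {V,D}; 3:zribair {V,D}; 4:futrint {R,D}; 5:zeebraunt {V,D}; 6:skeil {D}; 7:futrint {R,D}; 8:skeil {D}; 9:futrint {R,D}; 10:prialm {V}.
Position 4: R is ruled out by rule 4; that leaves D.
Position 7: R is ruled out by rule 4; that leaves D.
Position 9: R is ruled out by rule 1; that leaves D.
Position 1: D is ruled out by rule 2; that leaves V.
Position 2: D is ruled out by rule 2; that leaves V.
Position 3: D is ruled out by rule 2; that leaves V.
Position 5: D is ruled out by rule 2; that leaves V.
The unique satisfying tagging is: V V V D V D D D D V.
Verifying each rule — rule 1 ✓; rule 2 ✓; rule 3 ✓; rule 4 ✓; rule 5 ✓.

V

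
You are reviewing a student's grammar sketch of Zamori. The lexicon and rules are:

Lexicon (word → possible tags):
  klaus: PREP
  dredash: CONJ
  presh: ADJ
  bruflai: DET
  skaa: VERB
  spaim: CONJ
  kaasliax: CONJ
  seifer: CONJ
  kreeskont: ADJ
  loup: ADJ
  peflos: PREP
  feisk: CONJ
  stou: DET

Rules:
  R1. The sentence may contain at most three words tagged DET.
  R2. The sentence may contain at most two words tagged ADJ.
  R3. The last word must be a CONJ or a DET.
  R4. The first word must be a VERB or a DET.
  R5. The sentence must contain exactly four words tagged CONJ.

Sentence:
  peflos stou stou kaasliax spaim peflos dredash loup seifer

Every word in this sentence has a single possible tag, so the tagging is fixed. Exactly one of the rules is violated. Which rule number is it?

4

Fixed tagging: PREP DET DET CONJ CONJ PREP CONJ ADJ CONJ.
Checking each rule: R1 ok, R2 ok, R3 ok, R4 fails, R5 ok.
Only rule 4 fails.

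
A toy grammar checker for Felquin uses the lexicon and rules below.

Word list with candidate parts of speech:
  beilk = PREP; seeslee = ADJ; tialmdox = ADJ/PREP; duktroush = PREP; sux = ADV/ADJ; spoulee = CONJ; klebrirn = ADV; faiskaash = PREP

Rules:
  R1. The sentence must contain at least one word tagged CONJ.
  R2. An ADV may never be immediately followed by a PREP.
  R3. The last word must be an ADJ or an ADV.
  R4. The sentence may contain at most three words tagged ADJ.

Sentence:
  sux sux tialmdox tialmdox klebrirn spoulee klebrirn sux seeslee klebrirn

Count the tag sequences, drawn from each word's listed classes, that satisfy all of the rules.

9

Candidates per position — 1:sux {ADV,ADJ}; 2:sux {ADV,ADJ}; 3:tialmdox {ADJ,PREP}; 4:tialmdox {ADJ,PREP}; 5:klebrirn {ADV}; 6:spoulee {CONJ}; 7:klebrirn {ADV}; 8:sux {ADV,ADJ}; 9:seeslee {ADJ}; 10:klebrirn {ADV}.
There are 32 candidate sequences in total.
Checking each against the rules leaves 9 sequences.
Count = 9.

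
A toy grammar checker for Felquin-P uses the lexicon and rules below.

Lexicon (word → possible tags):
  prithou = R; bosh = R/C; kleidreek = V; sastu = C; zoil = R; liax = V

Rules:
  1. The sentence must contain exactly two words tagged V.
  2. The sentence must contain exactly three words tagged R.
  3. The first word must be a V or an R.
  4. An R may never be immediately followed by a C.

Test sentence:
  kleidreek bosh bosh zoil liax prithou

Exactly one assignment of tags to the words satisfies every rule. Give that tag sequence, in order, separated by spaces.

V C R R V R

Candidates per position — 1:kleidreek {V}; 2:bosh {R,C}; 3:bosh {R,C}; 4:zoil {R}; 5:liax {V}; 6:prithou {R}.
The remaining ambiguous positions (2, 3) are resolved jointly — only one combination satisfies every rule.
The only consistent sequence is: V C R R V R.
Check: rule 1 ✓; rule 2 ✓; rule 3 ✓; rule 4 ✓.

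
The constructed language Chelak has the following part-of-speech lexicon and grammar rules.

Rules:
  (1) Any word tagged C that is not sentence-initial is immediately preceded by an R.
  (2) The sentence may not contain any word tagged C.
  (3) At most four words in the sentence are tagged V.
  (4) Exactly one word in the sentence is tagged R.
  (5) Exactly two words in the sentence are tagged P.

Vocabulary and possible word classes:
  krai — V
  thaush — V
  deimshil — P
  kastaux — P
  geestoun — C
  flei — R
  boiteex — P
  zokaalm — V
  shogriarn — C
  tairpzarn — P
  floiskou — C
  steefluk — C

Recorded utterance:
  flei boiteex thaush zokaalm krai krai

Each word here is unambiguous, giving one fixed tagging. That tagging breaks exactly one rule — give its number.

Fixed tagging: R P V V V V.
Checking each rule: R1 ✓, R2 ✓, R3 ✓, R4 ✓, R5 ✗.
Only rule 5 fails.

5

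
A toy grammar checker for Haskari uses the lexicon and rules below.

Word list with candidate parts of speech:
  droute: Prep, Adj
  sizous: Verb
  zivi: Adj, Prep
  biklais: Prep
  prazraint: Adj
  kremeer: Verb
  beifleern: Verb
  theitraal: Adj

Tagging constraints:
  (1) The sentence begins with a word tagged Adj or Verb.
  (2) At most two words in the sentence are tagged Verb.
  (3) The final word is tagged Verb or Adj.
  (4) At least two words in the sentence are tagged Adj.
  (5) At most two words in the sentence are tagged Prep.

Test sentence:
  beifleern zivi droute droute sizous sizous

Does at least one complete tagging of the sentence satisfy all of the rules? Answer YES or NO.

Candidates per position — 1:beifleern {Verb}; 2:zivi {Adj,Prep}; 3:droute {Prep,Adj}; 4:droute {Prep,Adj}; 5:sizous {Verb}; 6:sizous {Verb}.
Rule 2 cannot be satisfied by any choice of tags from the lexicon.
So there is no consistent tagging.

NO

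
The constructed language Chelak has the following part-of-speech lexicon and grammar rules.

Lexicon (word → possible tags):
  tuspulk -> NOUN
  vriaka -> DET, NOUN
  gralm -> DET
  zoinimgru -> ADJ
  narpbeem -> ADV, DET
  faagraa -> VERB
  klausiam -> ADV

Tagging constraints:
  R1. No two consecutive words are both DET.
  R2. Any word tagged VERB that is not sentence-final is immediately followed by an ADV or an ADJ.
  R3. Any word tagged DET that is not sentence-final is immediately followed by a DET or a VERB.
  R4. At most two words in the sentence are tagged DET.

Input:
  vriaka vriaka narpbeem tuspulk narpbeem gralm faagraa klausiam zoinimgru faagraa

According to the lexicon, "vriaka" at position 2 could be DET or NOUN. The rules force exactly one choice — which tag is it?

NOUN

Candidates per position — 1:vriaka {DET,NOUN}; 2:vriaka {DET,NOUN}; 3:narpbeem {ADV,DET}; 4:tuspulk {NOUN}; 5:narpbeem {ADV,DET}; 6:gralm {DET}; 7:faagraa {VERB}; 8:klausiam {ADV}; 9:zoinimgru {ADJ}; 10:faagraa {VERB}.
If word 1 were DET, no tagging could satisfy rule 3; so word 1 is NOUN.
If word 2 were DET, no tagging could satisfy rule 3; so word 2 is NOUN.
If word 3 were DET, no tagging could satisfy rule 3; so word 3 is ADV.
If word 5 were DET, no tagging could satisfy rule 1; so word 5 is ADV.
The unique satisfying tagging is: NOUN NOUN ADV NOUN ADV DET VERB ADV ADJ VERB.
Checking: rule 1 satisfied; rule 2 satisfied; rule 3 satisfied; rule 4 satisfied.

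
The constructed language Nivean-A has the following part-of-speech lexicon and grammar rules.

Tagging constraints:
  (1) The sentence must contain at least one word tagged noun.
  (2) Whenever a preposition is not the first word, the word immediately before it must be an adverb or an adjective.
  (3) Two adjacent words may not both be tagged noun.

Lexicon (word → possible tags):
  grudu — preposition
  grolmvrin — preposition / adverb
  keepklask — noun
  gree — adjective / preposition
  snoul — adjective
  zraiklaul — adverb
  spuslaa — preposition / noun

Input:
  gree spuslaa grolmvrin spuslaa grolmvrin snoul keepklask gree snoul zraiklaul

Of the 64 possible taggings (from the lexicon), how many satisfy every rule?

Candidates per position — 1:gree {adjective,preposition}; 2:spuslaa {preposition,noun}; 3:grolmvrin {preposition,adverb}; 4:spuslaa {preposition,noun}; 5:grolmvrin {preposition,adverb}; 6:snoul {adjective}; 7:keepklask {noun}; 8:gree {adjective,preposition}; 9:snoul {adjective}; 10:zraiklaul {adverb}.
There are 64 candidate sequences in total.
Checking each against the rules leaves 6 sequences.
Count = 6.

6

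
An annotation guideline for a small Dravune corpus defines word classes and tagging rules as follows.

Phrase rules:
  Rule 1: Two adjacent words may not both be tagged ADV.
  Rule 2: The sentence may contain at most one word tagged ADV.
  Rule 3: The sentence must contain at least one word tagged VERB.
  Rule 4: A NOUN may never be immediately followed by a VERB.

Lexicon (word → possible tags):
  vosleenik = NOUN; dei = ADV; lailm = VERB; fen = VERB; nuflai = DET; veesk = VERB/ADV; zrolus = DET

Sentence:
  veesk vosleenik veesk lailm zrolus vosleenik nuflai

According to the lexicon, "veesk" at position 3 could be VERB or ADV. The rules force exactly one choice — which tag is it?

ADV

Candidates per position — 1:veesk {VERB,ADV}; 2:vosleenik {NOUN}; 3:veesk {VERB,ADV}; 4:lailm {VERB}; 5:zrolus {DET}; 6:vosleenik {NOUN}; 7:nuflai {DET}.
Position 3: VERB is ruled out by rule 4; that leaves ADV.
Position 1: ADV is ruled out by rule 2; that leaves VERB.
The only consistent sequence is: VERB NOUN ADV VERB DET NOUN DET.
Checking: rule 1 ✓; rule 2 ✓; rule 3 ✓; rule 4 ✓.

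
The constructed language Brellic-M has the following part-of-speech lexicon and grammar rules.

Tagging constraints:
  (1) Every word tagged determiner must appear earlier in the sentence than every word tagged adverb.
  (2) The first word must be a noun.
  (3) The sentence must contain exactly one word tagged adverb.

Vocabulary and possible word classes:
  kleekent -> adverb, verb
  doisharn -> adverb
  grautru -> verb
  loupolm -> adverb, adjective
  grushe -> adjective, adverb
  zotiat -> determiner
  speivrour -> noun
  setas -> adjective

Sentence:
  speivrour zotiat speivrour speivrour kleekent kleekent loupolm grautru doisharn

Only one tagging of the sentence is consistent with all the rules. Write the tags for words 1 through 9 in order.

Candidates per position — 1:speivrour {noun}; 2:zotiat {determiner}; 3:speivrour {noun}; 4:speivrour {noun}; 5:kleekent {adverb,verb}; 6:kleekent {adverb,verb}; 7:loupolm {adverb,adjective}; 8:grautru {verb}; 9:doisharn {adverb}.
If word 5 were adverb, no tagging could satisfy rule 3; so word 5 is verb.
If word 6 were adverb, no tagging could satisfy rule 3; so word 6 is verb.
If word 7 were adverb, no tagging could satisfy rule 3; so word 7 is adjective.
The unique satisfying tagging is: noun determiner noun noun verb verb adjective verb adverb.
Rule-by-rule: rule 1 ✓; rule 2 ✓; rule 3 ✓.

noun determiner noun noun verb verb adjective verb adverb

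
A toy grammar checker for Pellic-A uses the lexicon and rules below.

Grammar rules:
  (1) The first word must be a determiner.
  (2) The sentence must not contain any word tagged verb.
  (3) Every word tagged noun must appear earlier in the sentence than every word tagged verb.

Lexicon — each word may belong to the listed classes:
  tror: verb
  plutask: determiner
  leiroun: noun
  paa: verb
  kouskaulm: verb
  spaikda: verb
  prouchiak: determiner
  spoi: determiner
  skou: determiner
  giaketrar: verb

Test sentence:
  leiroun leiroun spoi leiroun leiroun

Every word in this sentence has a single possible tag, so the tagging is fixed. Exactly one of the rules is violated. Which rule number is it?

1

Fixed tagging: noun noun determiner noun noun.
Checking each rule: R1 fail, R2 pass, R3 pass.
Only rule 1 fails.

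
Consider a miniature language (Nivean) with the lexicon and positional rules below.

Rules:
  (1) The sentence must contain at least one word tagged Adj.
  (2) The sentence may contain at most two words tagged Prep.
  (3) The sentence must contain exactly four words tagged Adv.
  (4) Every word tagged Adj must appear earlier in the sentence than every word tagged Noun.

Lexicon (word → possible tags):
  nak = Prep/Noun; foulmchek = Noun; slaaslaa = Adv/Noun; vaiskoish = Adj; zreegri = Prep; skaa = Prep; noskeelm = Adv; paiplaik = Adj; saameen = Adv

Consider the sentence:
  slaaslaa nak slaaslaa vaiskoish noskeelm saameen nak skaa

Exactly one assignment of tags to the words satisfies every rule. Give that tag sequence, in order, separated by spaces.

Adv Prep Adv Adj Adv Adv Noun Prep

Candidates per position — 1:slaaslaa {Adv,Noun}; 2:nak {Prep,Noun}; 3:slaaslaa {Adv,Noun}; 4:vaiskoish {Adj}; 5:noskeelm {Adv}; 6:saameen {Adv}; 7:nak {Prep,Noun}; 8:skaa {Prep}.
Word 1 cannot be Noun — rule 3 would then fail for every completion. It is Adv.
Word 2 cannot be Noun — rule 4 would then fail for every completion. It is Prep.
Word 3 cannot be Noun — rule 3 would then fail for every completion. It is Adv.
Word 7 cannot be Prep — rule 2 would then fail for every completion. It is Noun.
So the tagging must be: Adv Prep Adv Adj Adv Adv Noun Prep.
Rule-by-rule: rule 1 satisfied; rule 2 satisfied; rule 3 satisfied; rule 4 satisfied.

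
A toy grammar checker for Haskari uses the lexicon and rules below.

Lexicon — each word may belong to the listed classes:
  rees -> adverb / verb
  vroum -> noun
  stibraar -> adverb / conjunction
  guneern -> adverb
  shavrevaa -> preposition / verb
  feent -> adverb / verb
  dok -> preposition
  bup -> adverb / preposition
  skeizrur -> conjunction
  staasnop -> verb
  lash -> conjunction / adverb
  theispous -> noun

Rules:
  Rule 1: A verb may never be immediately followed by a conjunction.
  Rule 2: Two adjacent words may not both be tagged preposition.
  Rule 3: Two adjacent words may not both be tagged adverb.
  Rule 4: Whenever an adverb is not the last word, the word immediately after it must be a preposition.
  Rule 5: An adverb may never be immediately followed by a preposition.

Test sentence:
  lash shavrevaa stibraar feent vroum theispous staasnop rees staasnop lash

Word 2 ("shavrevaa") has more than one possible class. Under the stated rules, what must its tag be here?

preposition

Candidates per position — 1:lash {conjunction,adverb}; 2:shavrevaa {preposition,verb}; 3:stibraar {adverb,conjunction}; 4:feent {adverb,verb}; 5:vroum {noun}; 6:theispous {noun}; 7:staasnop {verb}; 8:rees {adverb,verb}; 9:staasnop {verb}; 10:lash {conjunction,adverb}.
If word 3 were adverb, no tagging could satisfy rule 4; so word 3 is conjunction.
If word 4 were adverb, no tagging could satisfy rule 4; so word 4 is verb.
If word 8 were adverb, no tagging could satisfy rule 4; so word 8 is verb.
If word 10 were conjunction, no tagging could satisfy rule 1; so word 10 is adverb.
If word 2 were verb, no tagging could satisfy rule 1; so word 2 is preposition.
If word 1 were adverb, no tagging could satisfy rule 5; so word 1 is conjunction.
That leaves exactly one tagging: conjunction preposition conjunction verb noun noun verb verb verb adverb.
Rule-by-rule: rule 1 satisfied; rule 2 satisfied; rule 3 satisfied; rule 4 satisfied; rule 5 satisfied.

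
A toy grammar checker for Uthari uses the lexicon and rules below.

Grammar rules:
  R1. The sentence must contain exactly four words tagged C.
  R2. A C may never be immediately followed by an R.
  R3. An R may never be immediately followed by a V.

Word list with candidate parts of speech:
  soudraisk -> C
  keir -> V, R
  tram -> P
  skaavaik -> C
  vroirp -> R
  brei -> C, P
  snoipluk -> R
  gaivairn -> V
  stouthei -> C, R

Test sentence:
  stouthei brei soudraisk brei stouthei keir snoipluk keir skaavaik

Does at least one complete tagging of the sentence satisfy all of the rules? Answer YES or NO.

YES

Candidates per position — 1:stouthei {C,R}; 2:brei {C,P}; 3:soudraisk {C}; 4:brei {C,P}; 5:stouthei {C,R}; 6:keir {V,R}; 7:snoipluk {R}; 8:keir {V,R}; 9:skaavaik {C}.
One satisfying assignment: R P C C C V R R C.
Check: rule 1 holds; rule 2 holds; rule 3 holds.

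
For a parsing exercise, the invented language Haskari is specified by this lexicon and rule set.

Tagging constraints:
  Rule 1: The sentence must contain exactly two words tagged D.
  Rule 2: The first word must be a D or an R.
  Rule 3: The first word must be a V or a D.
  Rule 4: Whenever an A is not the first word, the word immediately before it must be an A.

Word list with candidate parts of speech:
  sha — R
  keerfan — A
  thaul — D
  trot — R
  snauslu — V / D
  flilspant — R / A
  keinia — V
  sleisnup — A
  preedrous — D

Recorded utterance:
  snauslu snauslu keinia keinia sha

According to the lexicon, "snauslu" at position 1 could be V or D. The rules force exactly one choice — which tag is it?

Candidates per position — 1:snauslu {V,D}; 2:snauslu {V,D}; 3:keinia {V}; 4:keinia {V}; 5:sha {R}.
If word 1 were V, no tagging could satisfy rule 1; so word 1 is D.
If word 2 were V, no tagging could satisfy rule 1; so word 2 is D.
The only consistent sequence is: D D V V R.
Verifying each rule — rule 1 ok; rule 2 ok; rule 3 ok; rule 4 ok.

D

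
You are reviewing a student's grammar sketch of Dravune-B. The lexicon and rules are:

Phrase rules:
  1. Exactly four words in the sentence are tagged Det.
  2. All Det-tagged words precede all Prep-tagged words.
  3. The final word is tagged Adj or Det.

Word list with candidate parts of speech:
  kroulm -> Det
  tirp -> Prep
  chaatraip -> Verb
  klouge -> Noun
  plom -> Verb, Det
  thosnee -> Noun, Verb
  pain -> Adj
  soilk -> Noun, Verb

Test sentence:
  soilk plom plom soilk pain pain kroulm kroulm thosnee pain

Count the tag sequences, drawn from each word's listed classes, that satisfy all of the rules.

8

Candidates per position — 1:soilk {Noun,Verb}; 2:plom {Verb,Det}; 3:plom {Verb,Det}; 4:soilk {Noun,Verb}; 5:pain {Adj}; 6:pain {Adj}; 7:kroulm {Det}; 8:kroulm {Det}; 9:thosnee {Noun,Verb}; 10:pain {Adj}.
There are 32 candidate sequences in total.
Checking each against the rules leaves 8 sequences.
Count = 8.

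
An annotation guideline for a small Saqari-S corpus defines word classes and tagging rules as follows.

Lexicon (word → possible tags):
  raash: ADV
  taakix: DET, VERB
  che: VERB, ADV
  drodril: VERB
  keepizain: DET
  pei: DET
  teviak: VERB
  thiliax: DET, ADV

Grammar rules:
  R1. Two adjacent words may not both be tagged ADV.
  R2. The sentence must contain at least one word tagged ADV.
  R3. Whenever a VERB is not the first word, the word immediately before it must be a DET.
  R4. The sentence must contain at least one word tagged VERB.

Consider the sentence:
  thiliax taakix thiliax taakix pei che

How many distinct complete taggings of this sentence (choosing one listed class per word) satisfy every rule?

Candidates per position — 1:thiliax {DET,ADV}; 2:taakix {DET,VERB}; 3:thiliax {DET,ADV}; 4:taakix {DET,VERB}; 5:pei {DET}; 6:che {VERB,ADV}.
There are 32 candidate sequences in total.
Checking each against the rules leaves 10 sequences.
Count = 10.

10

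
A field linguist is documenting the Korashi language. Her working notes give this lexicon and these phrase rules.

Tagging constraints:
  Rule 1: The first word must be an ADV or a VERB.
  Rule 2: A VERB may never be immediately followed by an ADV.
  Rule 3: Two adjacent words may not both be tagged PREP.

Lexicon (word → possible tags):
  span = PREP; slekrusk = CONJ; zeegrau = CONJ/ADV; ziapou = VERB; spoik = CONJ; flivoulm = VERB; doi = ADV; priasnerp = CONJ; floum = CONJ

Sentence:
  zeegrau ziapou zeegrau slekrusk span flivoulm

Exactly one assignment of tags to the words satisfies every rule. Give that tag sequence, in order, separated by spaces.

Candidates per position — 1:zeegrau {CONJ,ADV}; 2:ziapou {VERB}; 3:zeegrau {CONJ,ADV}; 4:slekrusk {CONJ}; 5:span {PREP}; 6:flivoulm {VERB}.
Position 1: CONJ is ruled out by rule 1; that leaves ADV.
Position 3: ADV is ruled out by rule 2; that leaves CONJ.
That leaves exactly one tagging: ADV VERB CONJ CONJ PREP VERB.
Check: rule 1 ✓; rule 2 ✓; rule 3 ✓.

ADV VERB CONJ CONJ PREP VERB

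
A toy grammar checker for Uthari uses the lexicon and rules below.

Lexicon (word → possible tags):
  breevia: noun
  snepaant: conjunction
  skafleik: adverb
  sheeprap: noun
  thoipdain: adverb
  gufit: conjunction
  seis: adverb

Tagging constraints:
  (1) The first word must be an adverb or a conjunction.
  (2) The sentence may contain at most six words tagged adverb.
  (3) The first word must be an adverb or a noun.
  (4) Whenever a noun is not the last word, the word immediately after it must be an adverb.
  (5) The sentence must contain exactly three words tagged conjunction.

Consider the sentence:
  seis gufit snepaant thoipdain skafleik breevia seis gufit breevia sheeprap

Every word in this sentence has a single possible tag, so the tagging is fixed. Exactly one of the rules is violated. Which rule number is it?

Fixed tagging: adverb conjunction conjunction adverb adverb noun adverb conjunction noun noun.
Applying the rules: R1 ok, R2 ok, R3 ok, R4 fails, R5 ok.
Only rule 4 fails.

4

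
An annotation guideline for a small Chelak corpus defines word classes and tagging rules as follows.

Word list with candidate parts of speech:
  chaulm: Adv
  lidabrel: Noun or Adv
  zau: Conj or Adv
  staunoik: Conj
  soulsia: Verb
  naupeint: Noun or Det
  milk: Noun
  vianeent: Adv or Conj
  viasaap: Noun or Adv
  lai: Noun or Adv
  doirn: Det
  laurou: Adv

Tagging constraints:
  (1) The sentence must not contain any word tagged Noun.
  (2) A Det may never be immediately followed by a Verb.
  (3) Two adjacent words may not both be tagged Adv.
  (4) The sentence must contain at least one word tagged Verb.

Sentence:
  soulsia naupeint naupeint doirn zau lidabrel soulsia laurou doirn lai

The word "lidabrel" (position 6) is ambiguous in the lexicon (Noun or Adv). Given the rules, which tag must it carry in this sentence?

Candidates per position — 1:soulsia {Verb}; 2:naupeint {Noun,Det}; 3:naupeint {Noun,Det}; 4:doirn {Det}; 5:zau {Conj,Adv}; 6:lidabrel {Noun,Adv}; 7:soulsia {Verb}; 8:laurou {Adv}; 9:doirn {Det}; 10:lai {Noun,Adv}.
If word 2 were Noun, no tagging could satisfy rule 1; so word 2 is Det.
If word 3 were Noun, no tagging could satisfy rule 1; so word 3 is Det.
If word 6 were Noun, no tagging could satisfy rule 1; so word 6 is Adv.
If word 10 were Noun, no tagging could satisfy rule 1; so word 10 is Adv.
If word 5 were Adv, no tagging could satisfy rule 3; so word 5 is Conj.
That leaves exactly one tagging: Verb Det Det Det Conj Adv Verb Adv Det Adv.
Check: rule 1 ✓; rule 2 ✓; rule 3 ✓; rule 4 ✓.

Adv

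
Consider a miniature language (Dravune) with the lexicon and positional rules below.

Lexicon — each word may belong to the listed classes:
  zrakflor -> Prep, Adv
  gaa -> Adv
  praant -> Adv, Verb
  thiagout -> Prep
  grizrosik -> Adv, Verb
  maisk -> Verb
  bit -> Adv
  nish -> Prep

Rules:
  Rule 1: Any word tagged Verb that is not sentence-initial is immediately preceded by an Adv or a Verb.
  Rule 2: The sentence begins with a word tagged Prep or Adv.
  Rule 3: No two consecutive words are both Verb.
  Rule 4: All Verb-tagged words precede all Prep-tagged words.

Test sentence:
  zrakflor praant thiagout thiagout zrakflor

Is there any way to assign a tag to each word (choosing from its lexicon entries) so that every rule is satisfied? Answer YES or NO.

Candidates per position — 1:zrakflor {Prep,Adv}; 2:praant {Adv,Verb}; 3:thiagout {Prep}; 4:thiagout {Prep}; 5:zrakflor {Prep,Adv}.
One satisfying assignment: Prep Adv Prep Prep Prep.
Verifying each rule — rule 1 holds; rule 2 holds; rule 3 holds; rule 4 holds.

YES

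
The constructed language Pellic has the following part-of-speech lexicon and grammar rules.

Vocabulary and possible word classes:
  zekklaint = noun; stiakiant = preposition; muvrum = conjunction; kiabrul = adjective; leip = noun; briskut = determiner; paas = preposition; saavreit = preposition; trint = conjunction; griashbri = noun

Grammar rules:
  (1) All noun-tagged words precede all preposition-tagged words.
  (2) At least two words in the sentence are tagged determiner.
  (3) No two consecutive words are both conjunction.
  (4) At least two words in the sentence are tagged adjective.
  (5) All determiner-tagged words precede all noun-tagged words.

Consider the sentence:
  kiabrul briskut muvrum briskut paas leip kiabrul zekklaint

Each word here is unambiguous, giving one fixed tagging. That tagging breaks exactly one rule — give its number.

Fixed tagging: adjective determiner conjunction determiner preposition noun adjective noun.
Checking each rule: R1 violated, R2 holds, R3 holds, R4 holds, R5 holds.
Only rule 1 fails.

1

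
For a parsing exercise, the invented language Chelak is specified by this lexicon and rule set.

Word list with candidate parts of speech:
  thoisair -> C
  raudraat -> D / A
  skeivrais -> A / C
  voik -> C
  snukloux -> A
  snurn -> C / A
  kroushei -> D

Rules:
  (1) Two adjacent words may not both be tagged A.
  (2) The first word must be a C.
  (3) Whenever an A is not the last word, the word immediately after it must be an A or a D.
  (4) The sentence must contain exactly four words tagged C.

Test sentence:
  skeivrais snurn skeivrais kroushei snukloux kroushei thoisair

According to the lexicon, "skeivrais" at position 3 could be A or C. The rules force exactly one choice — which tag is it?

C

Candidates per position — 1:skeivrais {A,C}; 2:snurn {C,A}; 3:skeivrais {A,C}; 4:kroushei {D}; 5:snukloux {A}; 6:kroushei {D}; 7:thoisair {C}.
If word 1 were A, no tagging could satisfy rule 2; so word 1 is C.
If word 2 were A, no tagging could satisfy rule 4; so word 2 is C.
If word 3 were A, no tagging could satisfy rule 4; so word 3 is C.
The only consistent sequence is: C C C D A D C.
Checking: rule 1 satisfied; rule 2 satisfied; rule 3 satisfied; rule 4 satisfied.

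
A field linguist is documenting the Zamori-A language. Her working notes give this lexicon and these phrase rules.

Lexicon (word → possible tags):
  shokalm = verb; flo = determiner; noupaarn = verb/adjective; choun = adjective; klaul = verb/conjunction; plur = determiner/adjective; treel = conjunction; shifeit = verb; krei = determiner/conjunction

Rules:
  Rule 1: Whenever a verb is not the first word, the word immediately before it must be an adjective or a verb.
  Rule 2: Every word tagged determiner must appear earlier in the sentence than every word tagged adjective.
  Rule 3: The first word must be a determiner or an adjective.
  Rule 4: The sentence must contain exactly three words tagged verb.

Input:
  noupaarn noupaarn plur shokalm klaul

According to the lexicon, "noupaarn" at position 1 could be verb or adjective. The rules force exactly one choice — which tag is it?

Candidates per position — 1:noupaarn {verb,adjective}; 2:noupaarn {verb,adjective}; 3:plur {determiner,adjective}; 4:shokalm {verb}; 5:klaul {verb,conjunction}.
At position 1, choosing verb makes rule 3 impossible to satisfy; hence adjective.
At position 2, choosing adjective makes rule 4 impossible to satisfy; hence verb.
At position 3, choosing determiner makes rule 1 impossible to satisfy; hence adjective.
At position 5, choosing conjunction makes rule 4 impossible to satisfy; hence verb.
The only consistent sequence is: adjective verb adjective verb verb.
Verifying each rule — rule 1 holds; rule 2 holds; rule 3 holds; rule 4 holds.

adjective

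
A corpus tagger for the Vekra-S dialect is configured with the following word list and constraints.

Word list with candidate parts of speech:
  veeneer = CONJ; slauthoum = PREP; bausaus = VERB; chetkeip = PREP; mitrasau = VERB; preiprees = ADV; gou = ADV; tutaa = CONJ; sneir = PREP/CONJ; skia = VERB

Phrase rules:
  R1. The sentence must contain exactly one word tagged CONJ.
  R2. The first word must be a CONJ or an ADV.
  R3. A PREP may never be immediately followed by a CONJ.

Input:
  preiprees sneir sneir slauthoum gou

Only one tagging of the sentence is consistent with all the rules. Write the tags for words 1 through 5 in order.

ADV CONJ PREP PREP ADV

Candidates per position — 1:preiprees {ADV}; 2:sneir {PREP,CONJ}; 3:sneir {PREP,CONJ}; 4:slauthoum {PREP}; 5:gou {ADV}.
The remaining ambiguous positions (2, 3) are resolved jointly — only one combination satisfies every rule.
That leaves exactly one tagging: ADV CONJ PREP PREP ADV.
Verifying each rule — rule 1 satisfied; rule 2 satisfied; rule 3 satisfied.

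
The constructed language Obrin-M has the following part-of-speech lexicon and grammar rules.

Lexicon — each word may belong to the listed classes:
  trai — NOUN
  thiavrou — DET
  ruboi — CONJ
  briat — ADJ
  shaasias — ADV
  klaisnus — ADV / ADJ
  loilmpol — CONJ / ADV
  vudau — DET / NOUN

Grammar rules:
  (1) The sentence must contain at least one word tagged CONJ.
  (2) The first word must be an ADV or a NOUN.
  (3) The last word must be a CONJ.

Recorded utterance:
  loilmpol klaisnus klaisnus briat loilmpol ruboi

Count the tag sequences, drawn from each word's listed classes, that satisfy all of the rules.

8

Candidates per position — 1:loilmpol {CONJ,ADV}; 2:klaisnus {ADV,ADJ}; 3:klaisnus {ADV,ADJ}; 4:briat {ADJ}; 5:loilmpol {CONJ,ADV}; 6:ruboi {CONJ}.
There are 16 candidate sequences in total.
Checking each against the rules leaves 8 sequences.
Count = 8.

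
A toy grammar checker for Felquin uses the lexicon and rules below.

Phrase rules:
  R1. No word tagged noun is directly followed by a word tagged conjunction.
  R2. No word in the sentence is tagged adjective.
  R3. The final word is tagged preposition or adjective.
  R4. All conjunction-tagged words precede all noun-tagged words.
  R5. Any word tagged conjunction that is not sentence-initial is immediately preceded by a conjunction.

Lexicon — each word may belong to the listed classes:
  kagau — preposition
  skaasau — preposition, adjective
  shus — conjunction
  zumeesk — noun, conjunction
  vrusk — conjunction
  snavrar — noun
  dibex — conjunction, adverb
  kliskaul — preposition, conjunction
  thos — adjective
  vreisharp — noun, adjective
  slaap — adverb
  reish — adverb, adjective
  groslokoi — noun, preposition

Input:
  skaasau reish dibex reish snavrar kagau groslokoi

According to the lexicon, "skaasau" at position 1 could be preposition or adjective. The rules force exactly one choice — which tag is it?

preposition

Candidates per position — 1:skaasau {preposition,adjective}; 2:reish {adverb,adjective}; 3:dibex {conjunction,adverb}; 4:reish {adverb,adjective}; 5:snavrar {noun}; 6:kagau {preposition}; 7:groslokoi {noun,preposition}.
At position 1, choosing adjective makes rule 2 impossible to satisfy; hence preposition.
At position 2, choosing adjective makes rule 2 impossible to satisfy; hence adverb.
At position 3, choosing conjunction makes rule 5 impossible to satisfy; hence adverb.
At position 4, choosing adjective makes rule 2 impossible to satisfy; hence adverb.
At position 7, choosing noun makes rule 3 impossible to satisfy; hence preposition.
The only consistent sequence is: preposition adverb adverb adverb noun preposition preposition.
Rule-by-rule: rule 1 ✓; rule 2 ✓; rule 3 ✓; rule 4 ✓; rule 5 ✓.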